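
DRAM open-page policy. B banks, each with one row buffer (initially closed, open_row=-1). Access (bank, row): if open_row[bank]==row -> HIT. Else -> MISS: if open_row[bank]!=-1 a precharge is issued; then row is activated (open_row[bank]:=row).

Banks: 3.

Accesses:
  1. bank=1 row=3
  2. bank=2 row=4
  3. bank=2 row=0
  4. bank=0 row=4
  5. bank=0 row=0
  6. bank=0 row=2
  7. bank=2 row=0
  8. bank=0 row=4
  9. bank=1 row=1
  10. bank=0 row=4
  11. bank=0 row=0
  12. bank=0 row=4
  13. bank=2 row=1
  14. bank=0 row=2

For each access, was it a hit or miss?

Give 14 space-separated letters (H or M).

Answer: M M M M M M H M M H M M M M

Derivation:
Acc 1: bank1 row3 -> MISS (open row3); precharges=0
Acc 2: bank2 row4 -> MISS (open row4); precharges=0
Acc 3: bank2 row0 -> MISS (open row0); precharges=1
Acc 4: bank0 row4 -> MISS (open row4); precharges=1
Acc 5: bank0 row0 -> MISS (open row0); precharges=2
Acc 6: bank0 row2 -> MISS (open row2); precharges=3
Acc 7: bank2 row0 -> HIT
Acc 8: bank0 row4 -> MISS (open row4); precharges=4
Acc 9: bank1 row1 -> MISS (open row1); precharges=5
Acc 10: bank0 row4 -> HIT
Acc 11: bank0 row0 -> MISS (open row0); precharges=6
Acc 12: bank0 row4 -> MISS (open row4); precharges=7
Acc 13: bank2 row1 -> MISS (open row1); precharges=8
Acc 14: bank0 row2 -> MISS (open row2); precharges=9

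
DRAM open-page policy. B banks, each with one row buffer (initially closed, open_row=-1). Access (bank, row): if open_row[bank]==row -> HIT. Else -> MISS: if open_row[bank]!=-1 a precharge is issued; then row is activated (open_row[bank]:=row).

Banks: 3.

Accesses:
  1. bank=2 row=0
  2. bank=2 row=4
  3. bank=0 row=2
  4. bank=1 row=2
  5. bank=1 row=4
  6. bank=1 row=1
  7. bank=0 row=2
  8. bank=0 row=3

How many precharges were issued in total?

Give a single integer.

Acc 1: bank2 row0 -> MISS (open row0); precharges=0
Acc 2: bank2 row4 -> MISS (open row4); precharges=1
Acc 3: bank0 row2 -> MISS (open row2); precharges=1
Acc 4: bank1 row2 -> MISS (open row2); precharges=1
Acc 5: bank1 row4 -> MISS (open row4); precharges=2
Acc 6: bank1 row1 -> MISS (open row1); precharges=3
Acc 7: bank0 row2 -> HIT
Acc 8: bank0 row3 -> MISS (open row3); precharges=4

Answer: 4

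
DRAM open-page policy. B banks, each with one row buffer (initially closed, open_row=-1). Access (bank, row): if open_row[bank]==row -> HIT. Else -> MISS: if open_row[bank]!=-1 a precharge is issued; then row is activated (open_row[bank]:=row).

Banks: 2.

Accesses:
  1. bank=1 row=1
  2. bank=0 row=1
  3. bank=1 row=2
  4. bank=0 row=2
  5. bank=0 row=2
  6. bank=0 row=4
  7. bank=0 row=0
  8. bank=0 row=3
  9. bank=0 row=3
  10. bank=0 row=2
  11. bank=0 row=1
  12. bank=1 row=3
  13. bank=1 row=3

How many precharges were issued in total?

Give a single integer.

Answer: 8

Derivation:
Acc 1: bank1 row1 -> MISS (open row1); precharges=0
Acc 2: bank0 row1 -> MISS (open row1); precharges=0
Acc 3: bank1 row2 -> MISS (open row2); precharges=1
Acc 4: bank0 row2 -> MISS (open row2); precharges=2
Acc 5: bank0 row2 -> HIT
Acc 6: bank0 row4 -> MISS (open row4); precharges=3
Acc 7: bank0 row0 -> MISS (open row0); precharges=4
Acc 8: bank0 row3 -> MISS (open row3); precharges=5
Acc 9: bank0 row3 -> HIT
Acc 10: bank0 row2 -> MISS (open row2); precharges=6
Acc 11: bank0 row1 -> MISS (open row1); precharges=7
Acc 12: bank1 row3 -> MISS (open row3); precharges=8
Acc 13: bank1 row3 -> HIT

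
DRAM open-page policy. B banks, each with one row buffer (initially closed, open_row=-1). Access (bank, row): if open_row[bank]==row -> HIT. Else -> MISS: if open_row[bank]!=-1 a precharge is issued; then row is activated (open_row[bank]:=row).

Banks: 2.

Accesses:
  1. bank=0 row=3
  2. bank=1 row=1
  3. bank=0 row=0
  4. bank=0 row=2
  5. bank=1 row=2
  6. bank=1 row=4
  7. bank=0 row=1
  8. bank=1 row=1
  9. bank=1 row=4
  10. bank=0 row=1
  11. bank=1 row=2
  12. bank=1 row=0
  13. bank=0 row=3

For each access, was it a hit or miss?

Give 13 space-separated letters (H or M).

Answer: M M M M M M M M M H M M M

Derivation:
Acc 1: bank0 row3 -> MISS (open row3); precharges=0
Acc 2: bank1 row1 -> MISS (open row1); precharges=0
Acc 3: bank0 row0 -> MISS (open row0); precharges=1
Acc 4: bank0 row2 -> MISS (open row2); precharges=2
Acc 5: bank1 row2 -> MISS (open row2); precharges=3
Acc 6: bank1 row4 -> MISS (open row4); precharges=4
Acc 7: bank0 row1 -> MISS (open row1); precharges=5
Acc 8: bank1 row1 -> MISS (open row1); precharges=6
Acc 9: bank1 row4 -> MISS (open row4); precharges=7
Acc 10: bank0 row1 -> HIT
Acc 11: bank1 row2 -> MISS (open row2); precharges=8
Acc 12: bank1 row0 -> MISS (open row0); precharges=9
Acc 13: bank0 row3 -> MISS (open row3); precharges=10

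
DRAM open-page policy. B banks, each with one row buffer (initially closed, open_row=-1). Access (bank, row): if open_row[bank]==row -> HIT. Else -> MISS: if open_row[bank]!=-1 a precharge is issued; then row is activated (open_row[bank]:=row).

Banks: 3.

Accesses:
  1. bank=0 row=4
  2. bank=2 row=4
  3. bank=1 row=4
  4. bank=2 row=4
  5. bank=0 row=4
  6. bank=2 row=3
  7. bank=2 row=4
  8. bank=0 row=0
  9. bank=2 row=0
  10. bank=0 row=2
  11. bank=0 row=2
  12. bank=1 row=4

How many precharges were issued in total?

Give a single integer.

Answer: 5

Derivation:
Acc 1: bank0 row4 -> MISS (open row4); precharges=0
Acc 2: bank2 row4 -> MISS (open row4); precharges=0
Acc 3: bank1 row4 -> MISS (open row4); precharges=0
Acc 4: bank2 row4 -> HIT
Acc 5: bank0 row4 -> HIT
Acc 6: bank2 row3 -> MISS (open row3); precharges=1
Acc 7: bank2 row4 -> MISS (open row4); precharges=2
Acc 8: bank0 row0 -> MISS (open row0); precharges=3
Acc 9: bank2 row0 -> MISS (open row0); precharges=4
Acc 10: bank0 row2 -> MISS (open row2); precharges=5
Acc 11: bank0 row2 -> HIT
Acc 12: bank1 row4 -> HIT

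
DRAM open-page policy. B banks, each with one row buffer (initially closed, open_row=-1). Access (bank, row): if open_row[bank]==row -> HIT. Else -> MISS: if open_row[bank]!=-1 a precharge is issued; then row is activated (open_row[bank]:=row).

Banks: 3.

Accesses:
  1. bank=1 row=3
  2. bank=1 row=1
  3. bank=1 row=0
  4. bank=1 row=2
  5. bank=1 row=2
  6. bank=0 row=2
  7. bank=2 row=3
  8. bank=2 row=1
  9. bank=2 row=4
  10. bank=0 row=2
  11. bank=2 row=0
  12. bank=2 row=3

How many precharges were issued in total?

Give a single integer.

Answer: 7

Derivation:
Acc 1: bank1 row3 -> MISS (open row3); precharges=0
Acc 2: bank1 row1 -> MISS (open row1); precharges=1
Acc 3: bank1 row0 -> MISS (open row0); precharges=2
Acc 4: bank1 row2 -> MISS (open row2); precharges=3
Acc 5: bank1 row2 -> HIT
Acc 6: bank0 row2 -> MISS (open row2); precharges=3
Acc 7: bank2 row3 -> MISS (open row3); precharges=3
Acc 8: bank2 row1 -> MISS (open row1); precharges=4
Acc 9: bank2 row4 -> MISS (open row4); precharges=5
Acc 10: bank0 row2 -> HIT
Acc 11: bank2 row0 -> MISS (open row0); precharges=6
Acc 12: bank2 row3 -> MISS (open row3); precharges=7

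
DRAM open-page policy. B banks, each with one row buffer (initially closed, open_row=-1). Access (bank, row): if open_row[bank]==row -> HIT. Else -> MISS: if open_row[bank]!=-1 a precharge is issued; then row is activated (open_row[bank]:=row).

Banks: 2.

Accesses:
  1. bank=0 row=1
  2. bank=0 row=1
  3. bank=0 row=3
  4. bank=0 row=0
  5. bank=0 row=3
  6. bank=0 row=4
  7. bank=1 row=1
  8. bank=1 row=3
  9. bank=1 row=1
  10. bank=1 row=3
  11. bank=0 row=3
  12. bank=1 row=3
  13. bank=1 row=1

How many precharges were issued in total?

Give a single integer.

Acc 1: bank0 row1 -> MISS (open row1); precharges=0
Acc 2: bank0 row1 -> HIT
Acc 3: bank0 row3 -> MISS (open row3); precharges=1
Acc 4: bank0 row0 -> MISS (open row0); precharges=2
Acc 5: bank0 row3 -> MISS (open row3); precharges=3
Acc 6: bank0 row4 -> MISS (open row4); precharges=4
Acc 7: bank1 row1 -> MISS (open row1); precharges=4
Acc 8: bank1 row3 -> MISS (open row3); precharges=5
Acc 9: bank1 row1 -> MISS (open row1); precharges=6
Acc 10: bank1 row3 -> MISS (open row3); precharges=7
Acc 11: bank0 row3 -> MISS (open row3); precharges=8
Acc 12: bank1 row3 -> HIT
Acc 13: bank1 row1 -> MISS (open row1); precharges=9

Answer: 9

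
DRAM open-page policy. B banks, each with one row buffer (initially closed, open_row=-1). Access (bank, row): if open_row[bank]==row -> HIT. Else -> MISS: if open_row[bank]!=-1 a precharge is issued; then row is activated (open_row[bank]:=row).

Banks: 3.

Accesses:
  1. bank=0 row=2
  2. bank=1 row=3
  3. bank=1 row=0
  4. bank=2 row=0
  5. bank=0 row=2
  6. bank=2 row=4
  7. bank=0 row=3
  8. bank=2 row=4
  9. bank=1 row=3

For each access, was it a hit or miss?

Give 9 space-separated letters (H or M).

Acc 1: bank0 row2 -> MISS (open row2); precharges=0
Acc 2: bank1 row3 -> MISS (open row3); precharges=0
Acc 3: bank1 row0 -> MISS (open row0); precharges=1
Acc 4: bank2 row0 -> MISS (open row0); precharges=1
Acc 5: bank0 row2 -> HIT
Acc 6: bank2 row4 -> MISS (open row4); precharges=2
Acc 7: bank0 row3 -> MISS (open row3); precharges=3
Acc 8: bank2 row4 -> HIT
Acc 9: bank1 row3 -> MISS (open row3); precharges=4

Answer: M M M M H M M H M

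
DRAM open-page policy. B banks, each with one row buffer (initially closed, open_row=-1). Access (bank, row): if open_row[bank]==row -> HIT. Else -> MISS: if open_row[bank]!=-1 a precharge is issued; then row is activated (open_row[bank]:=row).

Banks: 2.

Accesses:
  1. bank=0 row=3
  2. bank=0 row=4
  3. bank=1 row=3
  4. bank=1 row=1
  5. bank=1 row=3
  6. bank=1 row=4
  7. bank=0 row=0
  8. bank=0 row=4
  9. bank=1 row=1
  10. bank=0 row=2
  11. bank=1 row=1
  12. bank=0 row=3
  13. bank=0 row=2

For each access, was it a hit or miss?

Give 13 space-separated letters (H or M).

Answer: M M M M M M M M M M H M M

Derivation:
Acc 1: bank0 row3 -> MISS (open row3); precharges=0
Acc 2: bank0 row4 -> MISS (open row4); precharges=1
Acc 3: bank1 row3 -> MISS (open row3); precharges=1
Acc 4: bank1 row1 -> MISS (open row1); precharges=2
Acc 5: bank1 row3 -> MISS (open row3); precharges=3
Acc 6: bank1 row4 -> MISS (open row4); precharges=4
Acc 7: bank0 row0 -> MISS (open row0); precharges=5
Acc 8: bank0 row4 -> MISS (open row4); precharges=6
Acc 9: bank1 row1 -> MISS (open row1); precharges=7
Acc 10: bank0 row2 -> MISS (open row2); precharges=8
Acc 11: bank1 row1 -> HIT
Acc 12: bank0 row3 -> MISS (open row3); precharges=9
Acc 13: bank0 row2 -> MISS (open row2); precharges=10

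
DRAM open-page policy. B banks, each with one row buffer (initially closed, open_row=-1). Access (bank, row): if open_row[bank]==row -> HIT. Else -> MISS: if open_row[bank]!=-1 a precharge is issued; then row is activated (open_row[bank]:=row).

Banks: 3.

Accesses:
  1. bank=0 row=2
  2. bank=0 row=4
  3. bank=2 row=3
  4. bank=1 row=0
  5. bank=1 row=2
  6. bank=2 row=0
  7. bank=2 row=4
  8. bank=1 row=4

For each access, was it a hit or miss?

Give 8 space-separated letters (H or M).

Acc 1: bank0 row2 -> MISS (open row2); precharges=0
Acc 2: bank0 row4 -> MISS (open row4); precharges=1
Acc 3: bank2 row3 -> MISS (open row3); precharges=1
Acc 4: bank1 row0 -> MISS (open row0); precharges=1
Acc 5: bank1 row2 -> MISS (open row2); precharges=2
Acc 6: bank2 row0 -> MISS (open row0); precharges=3
Acc 7: bank2 row4 -> MISS (open row4); precharges=4
Acc 8: bank1 row4 -> MISS (open row4); precharges=5

Answer: M M M M M M M M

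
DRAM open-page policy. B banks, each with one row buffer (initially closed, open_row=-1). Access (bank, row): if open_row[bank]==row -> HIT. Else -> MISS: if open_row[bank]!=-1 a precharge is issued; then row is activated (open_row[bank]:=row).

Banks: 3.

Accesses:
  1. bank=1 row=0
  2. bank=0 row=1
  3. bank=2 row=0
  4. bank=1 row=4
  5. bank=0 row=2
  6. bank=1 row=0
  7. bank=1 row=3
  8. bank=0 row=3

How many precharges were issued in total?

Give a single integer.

Answer: 5

Derivation:
Acc 1: bank1 row0 -> MISS (open row0); precharges=0
Acc 2: bank0 row1 -> MISS (open row1); precharges=0
Acc 3: bank2 row0 -> MISS (open row0); precharges=0
Acc 4: bank1 row4 -> MISS (open row4); precharges=1
Acc 5: bank0 row2 -> MISS (open row2); precharges=2
Acc 6: bank1 row0 -> MISS (open row0); precharges=3
Acc 7: bank1 row3 -> MISS (open row3); precharges=4
Acc 8: bank0 row3 -> MISS (open row3); precharges=5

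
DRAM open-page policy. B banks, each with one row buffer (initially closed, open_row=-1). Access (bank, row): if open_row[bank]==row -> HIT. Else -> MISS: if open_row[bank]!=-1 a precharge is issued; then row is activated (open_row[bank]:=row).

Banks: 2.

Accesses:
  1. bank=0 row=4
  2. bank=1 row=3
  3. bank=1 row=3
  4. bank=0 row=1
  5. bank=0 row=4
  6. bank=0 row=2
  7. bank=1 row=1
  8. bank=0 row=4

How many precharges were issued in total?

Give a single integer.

Acc 1: bank0 row4 -> MISS (open row4); precharges=0
Acc 2: bank1 row3 -> MISS (open row3); precharges=0
Acc 3: bank1 row3 -> HIT
Acc 4: bank0 row1 -> MISS (open row1); precharges=1
Acc 5: bank0 row4 -> MISS (open row4); precharges=2
Acc 6: bank0 row2 -> MISS (open row2); precharges=3
Acc 7: bank1 row1 -> MISS (open row1); precharges=4
Acc 8: bank0 row4 -> MISS (open row4); precharges=5

Answer: 5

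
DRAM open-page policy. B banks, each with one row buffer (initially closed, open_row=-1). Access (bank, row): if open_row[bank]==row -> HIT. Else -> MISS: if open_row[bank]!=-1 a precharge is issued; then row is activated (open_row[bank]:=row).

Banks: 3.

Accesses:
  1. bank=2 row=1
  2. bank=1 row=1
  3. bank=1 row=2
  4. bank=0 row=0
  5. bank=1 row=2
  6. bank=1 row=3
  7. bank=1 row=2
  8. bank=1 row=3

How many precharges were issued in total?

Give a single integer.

Answer: 4

Derivation:
Acc 1: bank2 row1 -> MISS (open row1); precharges=0
Acc 2: bank1 row1 -> MISS (open row1); precharges=0
Acc 3: bank1 row2 -> MISS (open row2); precharges=1
Acc 4: bank0 row0 -> MISS (open row0); precharges=1
Acc 5: bank1 row2 -> HIT
Acc 6: bank1 row3 -> MISS (open row3); precharges=2
Acc 7: bank1 row2 -> MISS (open row2); precharges=3
Acc 8: bank1 row3 -> MISS (open row3); precharges=4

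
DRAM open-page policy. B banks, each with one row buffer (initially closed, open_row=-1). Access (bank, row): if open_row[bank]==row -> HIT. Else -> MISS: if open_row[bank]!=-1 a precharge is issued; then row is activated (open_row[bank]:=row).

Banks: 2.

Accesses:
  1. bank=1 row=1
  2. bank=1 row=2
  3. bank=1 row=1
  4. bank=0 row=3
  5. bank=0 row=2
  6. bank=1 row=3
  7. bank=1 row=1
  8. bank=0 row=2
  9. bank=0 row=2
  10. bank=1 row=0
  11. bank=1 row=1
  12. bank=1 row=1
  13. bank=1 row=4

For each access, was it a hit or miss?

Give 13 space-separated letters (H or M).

Acc 1: bank1 row1 -> MISS (open row1); precharges=0
Acc 2: bank1 row2 -> MISS (open row2); precharges=1
Acc 3: bank1 row1 -> MISS (open row1); precharges=2
Acc 4: bank0 row3 -> MISS (open row3); precharges=2
Acc 5: bank0 row2 -> MISS (open row2); precharges=3
Acc 6: bank1 row3 -> MISS (open row3); precharges=4
Acc 7: bank1 row1 -> MISS (open row1); precharges=5
Acc 8: bank0 row2 -> HIT
Acc 9: bank0 row2 -> HIT
Acc 10: bank1 row0 -> MISS (open row0); precharges=6
Acc 11: bank1 row1 -> MISS (open row1); precharges=7
Acc 12: bank1 row1 -> HIT
Acc 13: bank1 row4 -> MISS (open row4); precharges=8

Answer: M M M M M M M H H M M H M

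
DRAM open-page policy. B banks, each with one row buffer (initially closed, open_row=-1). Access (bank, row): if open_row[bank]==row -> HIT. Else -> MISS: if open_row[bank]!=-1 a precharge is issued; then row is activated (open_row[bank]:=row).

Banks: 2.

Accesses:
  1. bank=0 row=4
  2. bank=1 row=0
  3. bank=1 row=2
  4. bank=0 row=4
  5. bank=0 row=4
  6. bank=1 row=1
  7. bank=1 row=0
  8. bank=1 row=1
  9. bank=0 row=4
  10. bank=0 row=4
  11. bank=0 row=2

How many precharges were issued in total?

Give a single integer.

Answer: 5

Derivation:
Acc 1: bank0 row4 -> MISS (open row4); precharges=0
Acc 2: bank1 row0 -> MISS (open row0); precharges=0
Acc 3: bank1 row2 -> MISS (open row2); precharges=1
Acc 4: bank0 row4 -> HIT
Acc 5: bank0 row4 -> HIT
Acc 6: bank1 row1 -> MISS (open row1); precharges=2
Acc 7: bank1 row0 -> MISS (open row0); precharges=3
Acc 8: bank1 row1 -> MISS (open row1); precharges=4
Acc 9: bank0 row4 -> HIT
Acc 10: bank0 row4 -> HIT
Acc 11: bank0 row2 -> MISS (open row2); precharges=5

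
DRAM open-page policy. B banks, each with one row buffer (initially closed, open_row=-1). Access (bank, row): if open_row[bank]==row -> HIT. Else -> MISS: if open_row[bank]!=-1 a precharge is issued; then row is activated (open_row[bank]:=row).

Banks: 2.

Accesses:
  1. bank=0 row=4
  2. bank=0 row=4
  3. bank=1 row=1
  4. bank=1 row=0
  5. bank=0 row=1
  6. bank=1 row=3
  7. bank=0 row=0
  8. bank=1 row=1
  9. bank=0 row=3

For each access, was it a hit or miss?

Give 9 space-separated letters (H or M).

Answer: M H M M M M M M M

Derivation:
Acc 1: bank0 row4 -> MISS (open row4); precharges=0
Acc 2: bank0 row4 -> HIT
Acc 3: bank1 row1 -> MISS (open row1); precharges=0
Acc 4: bank1 row0 -> MISS (open row0); precharges=1
Acc 5: bank0 row1 -> MISS (open row1); precharges=2
Acc 6: bank1 row3 -> MISS (open row3); precharges=3
Acc 7: bank0 row0 -> MISS (open row0); precharges=4
Acc 8: bank1 row1 -> MISS (open row1); precharges=5
Acc 9: bank0 row3 -> MISS (open row3); precharges=6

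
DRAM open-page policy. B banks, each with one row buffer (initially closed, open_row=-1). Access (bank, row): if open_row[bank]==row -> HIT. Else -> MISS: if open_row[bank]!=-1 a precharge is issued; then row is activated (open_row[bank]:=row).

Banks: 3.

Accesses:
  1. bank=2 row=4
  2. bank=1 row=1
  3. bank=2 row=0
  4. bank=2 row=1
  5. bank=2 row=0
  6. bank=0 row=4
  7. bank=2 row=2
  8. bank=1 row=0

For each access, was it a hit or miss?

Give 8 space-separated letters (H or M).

Answer: M M M M M M M M

Derivation:
Acc 1: bank2 row4 -> MISS (open row4); precharges=0
Acc 2: bank1 row1 -> MISS (open row1); precharges=0
Acc 3: bank2 row0 -> MISS (open row0); precharges=1
Acc 4: bank2 row1 -> MISS (open row1); precharges=2
Acc 5: bank2 row0 -> MISS (open row0); precharges=3
Acc 6: bank0 row4 -> MISS (open row4); precharges=3
Acc 7: bank2 row2 -> MISS (open row2); precharges=4
Acc 8: bank1 row0 -> MISS (open row0); precharges=5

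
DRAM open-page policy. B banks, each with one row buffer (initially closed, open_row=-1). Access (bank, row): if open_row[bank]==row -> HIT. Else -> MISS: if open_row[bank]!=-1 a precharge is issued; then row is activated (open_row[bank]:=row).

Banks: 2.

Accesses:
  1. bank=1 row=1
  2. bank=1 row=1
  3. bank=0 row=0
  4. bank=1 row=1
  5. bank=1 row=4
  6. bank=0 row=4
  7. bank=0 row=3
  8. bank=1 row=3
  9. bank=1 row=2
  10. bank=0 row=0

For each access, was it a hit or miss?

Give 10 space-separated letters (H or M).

Answer: M H M H M M M M M M

Derivation:
Acc 1: bank1 row1 -> MISS (open row1); precharges=0
Acc 2: bank1 row1 -> HIT
Acc 3: bank0 row0 -> MISS (open row0); precharges=0
Acc 4: bank1 row1 -> HIT
Acc 5: bank1 row4 -> MISS (open row4); precharges=1
Acc 6: bank0 row4 -> MISS (open row4); precharges=2
Acc 7: bank0 row3 -> MISS (open row3); precharges=3
Acc 8: bank1 row3 -> MISS (open row3); precharges=4
Acc 9: bank1 row2 -> MISS (open row2); precharges=5
Acc 10: bank0 row0 -> MISS (open row0); precharges=6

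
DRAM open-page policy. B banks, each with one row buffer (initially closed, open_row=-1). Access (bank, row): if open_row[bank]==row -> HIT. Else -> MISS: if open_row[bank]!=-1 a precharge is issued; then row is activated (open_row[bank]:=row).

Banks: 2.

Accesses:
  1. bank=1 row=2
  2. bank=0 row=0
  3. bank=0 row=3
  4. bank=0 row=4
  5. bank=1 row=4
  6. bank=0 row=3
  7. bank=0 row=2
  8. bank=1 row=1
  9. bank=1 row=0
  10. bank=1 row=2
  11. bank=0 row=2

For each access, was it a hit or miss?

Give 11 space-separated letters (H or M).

Answer: M M M M M M M M M M H

Derivation:
Acc 1: bank1 row2 -> MISS (open row2); precharges=0
Acc 2: bank0 row0 -> MISS (open row0); precharges=0
Acc 3: bank0 row3 -> MISS (open row3); precharges=1
Acc 4: bank0 row4 -> MISS (open row4); precharges=2
Acc 5: bank1 row4 -> MISS (open row4); precharges=3
Acc 6: bank0 row3 -> MISS (open row3); precharges=4
Acc 7: bank0 row2 -> MISS (open row2); precharges=5
Acc 8: bank1 row1 -> MISS (open row1); precharges=6
Acc 9: bank1 row0 -> MISS (open row0); precharges=7
Acc 10: bank1 row2 -> MISS (open row2); precharges=8
Acc 11: bank0 row2 -> HIT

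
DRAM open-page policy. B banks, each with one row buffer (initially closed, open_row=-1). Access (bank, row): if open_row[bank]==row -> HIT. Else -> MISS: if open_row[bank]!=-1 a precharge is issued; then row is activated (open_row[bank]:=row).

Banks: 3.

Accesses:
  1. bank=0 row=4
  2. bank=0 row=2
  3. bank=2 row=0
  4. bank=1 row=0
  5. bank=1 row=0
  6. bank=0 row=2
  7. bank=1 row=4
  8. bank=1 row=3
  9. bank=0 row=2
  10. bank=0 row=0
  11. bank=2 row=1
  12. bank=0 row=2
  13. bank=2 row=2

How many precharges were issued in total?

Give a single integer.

Answer: 7

Derivation:
Acc 1: bank0 row4 -> MISS (open row4); precharges=0
Acc 2: bank0 row2 -> MISS (open row2); precharges=1
Acc 3: bank2 row0 -> MISS (open row0); precharges=1
Acc 4: bank1 row0 -> MISS (open row0); precharges=1
Acc 5: bank1 row0 -> HIT
Acc 6: bank0 row2 -> HIT
Acc 7: bank1 row4 -> MISS (open row4); precharges=2
Acc 8: bank1 row3 -> MISS (open row3); precharges=3
Acc 9: bank0 row2 -> HIT
Acc 10: bank0 row0 -> MISS (open row0); precharges=4
Acc 11: bank2 row1 -> MISS (open row1); precharges=5
Acc 12: bank0 row2 -> MISS (open row2); precharges=6
Acc 13: bank2 row2 -> MISS (open row2); precharges=7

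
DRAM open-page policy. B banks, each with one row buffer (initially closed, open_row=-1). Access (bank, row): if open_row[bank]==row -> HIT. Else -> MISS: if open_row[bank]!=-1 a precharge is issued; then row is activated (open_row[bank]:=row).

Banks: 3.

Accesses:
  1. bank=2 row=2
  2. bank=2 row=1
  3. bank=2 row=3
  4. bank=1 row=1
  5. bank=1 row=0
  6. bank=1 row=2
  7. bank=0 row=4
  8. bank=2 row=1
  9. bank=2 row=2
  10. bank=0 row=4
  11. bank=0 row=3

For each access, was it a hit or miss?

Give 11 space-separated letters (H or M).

Answer: M M M M M M M M M H M

Derivation:
Acc 1: bank2 row2 -> MISS (open row2); precharges=0
Acc 2: bank2 row1 -> MISS (open row1); precharges=1
Acc 3: bank2 row3 -> MISS (open row3); precharges=2
Acc 4: bank1 row1 -> MISS (open row1); precharges=2
Acc 5: bank1 row0 -> MISS (open row0); precharges=3
Acc 6: bank1 row2 -> MISS (open row2); precharges=4
Acc 7: bank0 row4 -> MISS (open row4); precharges=4
Acc 8: bank2 row1 -> MISS (open row1); precharges=5
Acc 9: bank2 row2 -> MISS (open row2); precharges=6
Acc 10: bank0 row4 -> HIT
Acc 11: bank0 row3 -> MISS (open row3); precharges=7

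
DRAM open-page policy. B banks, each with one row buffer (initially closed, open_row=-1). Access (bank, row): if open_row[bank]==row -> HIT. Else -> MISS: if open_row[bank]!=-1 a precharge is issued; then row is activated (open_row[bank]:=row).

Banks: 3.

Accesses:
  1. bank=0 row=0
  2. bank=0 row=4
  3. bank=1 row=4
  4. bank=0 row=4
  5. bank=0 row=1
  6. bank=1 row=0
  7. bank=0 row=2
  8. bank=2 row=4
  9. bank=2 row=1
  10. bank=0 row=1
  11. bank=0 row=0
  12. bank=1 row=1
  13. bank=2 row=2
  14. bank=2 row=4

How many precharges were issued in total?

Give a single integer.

Answer: 10

Derivation:
Acc 1: bank0 row0 -> MISS (open row0); precharges=0
Acc 2: bank0 row4 -> MISS (open row4); precharges=1
Acc 3: bank1 row4 -> MISS (open row4); precharges=1
Acc 4: bank0 row4 -> HIT
Acc 5: bank0 row1 -> MISS (open row1); precharges=2
Acc 6: bank1 row0 -> MISS (open row0); precharges=3
Acc 7: bank0 row2 -> MISS (open row2); precharges=4
Acc 8: bank2 row4 -> MISS (open row4); precharges=4
Acc 9: bank2 row1 -> MISS (open row1); precharges=5
Acc 10: bank0 row1 -> MISS (open row1); precharges=6
Acc 11: bank0 row0 -> MISS (open row0); precharges=7
Acc 12: bank1 row1 -> MISS (open row1); precharges=8
Acc 13: bank2 row2 -> MISS (open row2); precharges=9
Acc 14: bank2 row4 -> MISS (open row4); precharges=10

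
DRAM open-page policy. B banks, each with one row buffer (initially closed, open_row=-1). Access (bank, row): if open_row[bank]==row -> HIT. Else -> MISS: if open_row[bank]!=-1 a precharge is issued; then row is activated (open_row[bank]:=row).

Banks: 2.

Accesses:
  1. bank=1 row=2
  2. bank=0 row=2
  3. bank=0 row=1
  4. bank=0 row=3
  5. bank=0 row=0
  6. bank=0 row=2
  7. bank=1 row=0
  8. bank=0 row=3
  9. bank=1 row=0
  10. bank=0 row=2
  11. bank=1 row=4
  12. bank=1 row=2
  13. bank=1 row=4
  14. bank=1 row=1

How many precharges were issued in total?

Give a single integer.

Answer: 11

Derivation:
Acc 1: bank1 row2 -> MISS (open row2); precharges=0
Acc 2: bank0 row2 -> MISS (open row2); precharges=0
Acc 3: bank0 row1 -> MISS (open row1); precharges=1
Acc 4: bank0 row3 -> MISS (open row3); precharges=2
Acc 5: bank0 row0 -> MISS (open row0); precharges=3
Acc 6: bank0 row2 -> MISS (open row2); precharges=4
Acc 7: bank1 row0 -> MISS (open row0); precharges=5
Acc 8: bank0 row3 -> MISS (open row3); precharges=6
Acc 9: bank1 row0 -> HIT
Acc 10: bank0 row2 -> MISS (open row2); precharges=7
Acc 11: bank1 row4 -> MISS (open row4); precharges=8
Acc 12: bank1 row2 -> MISS (open row2); precharges=9
Acc 13: bank1 row4 -> MISS (open row4); precharges=10
Acc 14: bank1 row1 -> MISS (open row1); precharges=11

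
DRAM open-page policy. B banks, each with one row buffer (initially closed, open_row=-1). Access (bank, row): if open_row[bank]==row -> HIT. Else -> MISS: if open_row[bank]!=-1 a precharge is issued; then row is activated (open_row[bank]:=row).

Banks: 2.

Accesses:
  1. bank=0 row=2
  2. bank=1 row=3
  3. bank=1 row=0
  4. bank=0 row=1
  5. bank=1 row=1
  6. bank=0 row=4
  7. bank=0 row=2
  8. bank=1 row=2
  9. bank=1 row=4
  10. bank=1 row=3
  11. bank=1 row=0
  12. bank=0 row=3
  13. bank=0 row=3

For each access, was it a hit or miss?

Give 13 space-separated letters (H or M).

Answer: M M M M M M M M M M M M H

Derivation:
Acc 1: bank0 row2 -> MISS (open row2); precharges=0
Acc 2: bank1 row3 -> MISS (open row3); precharges=0
Acc 3: bank1 row0 -> MISS (open row0); precharges=1
Acc 4: bank0 row1 -> MISS (open row1); precharges=2
Acc 5: bank1 row1 -> MISS (open row1); precharges=3
Acc 6: bank0 row4 -> MISS (open row4); precharges=4
Acc 7: bank0 row2 -> MISS (open row2); precharges=5
Acc 8: bank1 row2 -> MISS (open row2); precharges=6
Acc 9: bank1 row4 -> MISS (open row4); precharges=7
Acc 10: bank1 row3 -> MISS (open row3); precharges=8
Acc 11: bank1 row0 -> MISS (open row0); precharges=9
Acc 12: bank0 row3 -> MISS (open row3); precharges=10
Acc 13: bank0 row3 -> HIT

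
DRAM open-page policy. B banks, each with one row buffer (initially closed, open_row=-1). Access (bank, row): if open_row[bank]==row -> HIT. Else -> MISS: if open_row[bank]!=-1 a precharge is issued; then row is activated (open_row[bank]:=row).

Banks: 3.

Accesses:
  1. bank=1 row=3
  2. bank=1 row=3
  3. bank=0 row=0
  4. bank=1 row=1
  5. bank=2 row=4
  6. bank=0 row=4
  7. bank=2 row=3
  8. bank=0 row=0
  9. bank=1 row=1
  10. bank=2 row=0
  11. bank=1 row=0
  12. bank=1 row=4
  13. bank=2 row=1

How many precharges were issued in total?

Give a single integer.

Acc 1: bank1 row3 -> MISS (open row3); precharges=0
Acc 2: bank1 row3 -> HIT
Acc 3: bank0 row0 -> MISS (open row0); precharges=0
Acc 4: bank1 row1 -> MISS (open row1); precharges=1
Acc 5: bank2 row4 -> MISS (open row4); precharges=1
Acc 6: bank0 row4 -> MISS (open row4); precharges=2
Acc 7: bank2 row3 -> MISS (open row3); precharges=3
Acc 8: bank0 row0 -> MISS (open row0); precharges=4
Acc 9: bank1 row1 -> HIT
Acc 10: bank2 row0 -> MISS (open row0); precharges=5
Acc 11: bank1 row0 -> MISS (open row0); precharges=6
Acc 12: bank1 row4 -> MISS (open row4); precharges=7
Acc 13: bank2 row1 -> MISS (open row1); precharges=8

Answer: 8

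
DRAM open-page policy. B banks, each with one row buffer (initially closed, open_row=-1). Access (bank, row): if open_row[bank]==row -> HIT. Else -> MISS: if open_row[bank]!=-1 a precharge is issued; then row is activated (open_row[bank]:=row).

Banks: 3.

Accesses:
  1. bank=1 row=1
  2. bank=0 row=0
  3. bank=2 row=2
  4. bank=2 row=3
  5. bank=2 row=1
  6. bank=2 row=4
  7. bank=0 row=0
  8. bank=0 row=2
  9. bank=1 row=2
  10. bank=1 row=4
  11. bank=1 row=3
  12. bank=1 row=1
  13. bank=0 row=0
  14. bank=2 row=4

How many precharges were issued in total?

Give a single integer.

Answer: 9

Derivation:
Acc 1: bank1 row1 -> MISS (open row1); precharges=0
Acc 2: bank0 row0 -> MISS (open row0); precharges=0
Acc 3: bank2 row2 -> MISS (open row2); precharges=0
Acc 4: bank2 row3 -> MISS (open row3); precharges=1
Acc 5: bank2 row1 -> MISS (open row1); precharges=2
Acc 6: bank2 row4 -> MISS (open row4); precharges=3
Acc 7: bank0 row0 -> HIT
Acc 8: bank0 row2 -> MISS (open row2); precharges=4
Acc 9: bank1 row2 -> MISS (open row2); precharges=5
Acc 10: bank1 row4 -> MISS (open row4); precharges=6
Acc 11: bank1 row3 -> MISS (open row3); precharges=7
Acc 12: bank1 row1 -> MISS (open row1); precharges=8
Acc 13: bank0 row0 -> MISS (open row0); precharges=9
Acc 14: bank2 row4 -> HIT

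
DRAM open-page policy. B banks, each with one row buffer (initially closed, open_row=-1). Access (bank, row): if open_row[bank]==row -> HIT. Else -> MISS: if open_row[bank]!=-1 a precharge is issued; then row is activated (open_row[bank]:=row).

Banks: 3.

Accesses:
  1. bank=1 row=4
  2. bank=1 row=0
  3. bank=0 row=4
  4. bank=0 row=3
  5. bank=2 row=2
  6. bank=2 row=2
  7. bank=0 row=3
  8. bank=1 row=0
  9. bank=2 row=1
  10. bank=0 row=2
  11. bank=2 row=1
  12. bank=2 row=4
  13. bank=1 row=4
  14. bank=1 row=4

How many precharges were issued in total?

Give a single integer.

Acc 1: bank1 row4 -> MISS (open row4); precharges=0
Acc 2: bank1 row0 -> MISS (open row0); precharges=1
Acc 3: bank0 row4 -> MISS (open row4); precharges=1
Acc 4: bank0 row3 -> MISS (open row3); precharges=2
Acc 5: bank2 row2 -> MISS (open row2); precharges=2
Acc 6: bank2 row2 -> HIT
Acc 7: bank0 row3 -> HIT
Acc 8: bank1 row0 -> HIT
Acc 9: bank2 row1 -> MISS (open row1); precharges=3
Acc 10: bank0 row2 -> MISS (open row2); precharges=4
Acc 11: bank2 row1 -> HIT
Acc 12: bank2 row4 -> MISS (open row4); precharges=5
Acc 13: bank1 row4 -> MISS (open row4); precharges=6
Acc 14: bank1 row4 -> HIT

Answer: 6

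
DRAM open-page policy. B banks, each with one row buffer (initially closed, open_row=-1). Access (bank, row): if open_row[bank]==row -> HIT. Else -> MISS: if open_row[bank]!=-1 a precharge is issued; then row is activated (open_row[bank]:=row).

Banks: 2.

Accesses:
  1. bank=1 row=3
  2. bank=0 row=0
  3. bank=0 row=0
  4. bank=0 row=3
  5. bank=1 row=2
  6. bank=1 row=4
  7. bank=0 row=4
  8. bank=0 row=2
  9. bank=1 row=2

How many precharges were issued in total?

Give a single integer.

Acc 1: bank1 row3 -> MISS (open row3); precharges=0
Acc 2: bank0 row0 -> MISS (open row0); precharges=0
Acc 3: bank0 row0 -> HIT
Acc 4: bank0 row3 -> MISS (open row3); precharges=1
Acc 5: bank1 row2 -> MISS (open row2); precharges=2
Acc 6: bank1 row4 -> MISS (open row4); precharges=3
Acc 7: bank0 row4 -> MISS (open row4); precharges=4
Acc 8: bank0 row2 -> MISS (open row2); precharges=5
Acc 9: bank1 row2 -> MISS (open row2); precharges=6

Answer: 6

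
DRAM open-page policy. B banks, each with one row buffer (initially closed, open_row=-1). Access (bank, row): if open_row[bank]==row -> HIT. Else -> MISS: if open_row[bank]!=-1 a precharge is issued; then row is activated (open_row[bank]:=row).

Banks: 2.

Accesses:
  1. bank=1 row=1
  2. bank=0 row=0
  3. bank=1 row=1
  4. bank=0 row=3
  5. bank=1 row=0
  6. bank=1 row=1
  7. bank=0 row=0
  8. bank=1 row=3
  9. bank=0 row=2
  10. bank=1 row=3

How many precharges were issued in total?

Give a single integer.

Answer: 6

Derivation:
Acc 1: bank1 row1 -> MISS (open row1); precharges=0
Acc 2: bank0 row0 -> MISS (open row0); precharges=0
Acc 3: bank1 row1 -> HIT
Acc 4: bank0 row3 -> MISS (open row3); precharges=1
Acc 5: bank1 row0 -> MISS (open row0); precharges=2
Acc 6: bank1 row1 -> MISS (open row1); precharges=3
Acc 7: bank0 row0 -> MISS (open row0); precharges=4
Acc 8: bank1 row3 -> MISS (open row3); precharges=5
Acc 9: bank0 row2 -> MISS (open row2); precharges=6
Acc 10: bank1 row3 -> HIT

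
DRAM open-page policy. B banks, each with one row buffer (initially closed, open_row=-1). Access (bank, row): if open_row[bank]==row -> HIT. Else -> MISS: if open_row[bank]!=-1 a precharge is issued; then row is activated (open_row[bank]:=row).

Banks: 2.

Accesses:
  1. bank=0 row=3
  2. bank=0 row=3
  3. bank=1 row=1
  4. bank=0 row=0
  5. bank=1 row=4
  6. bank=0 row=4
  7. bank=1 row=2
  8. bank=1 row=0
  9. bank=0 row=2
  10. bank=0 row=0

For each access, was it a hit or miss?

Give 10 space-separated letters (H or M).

Answer: M H M M M M M M M M

Derivation:
Acc 1: bank0 row3 -> MISS (open row3); precharges=0
Acc 2: bank0 row3 -> HIT
Acc 3: bank1 row1 -> MISS (open row1); precharges=0
Acc 4: bank0 row0 -> MISS (open row0); precharges=1
Acc 5: bank1 row4 -> MISS (open row4); precharges=2
Acc 6: bank0 row4 -> MISS (open row4); precharges=3
Acc 7: bank1 row2 -> MISS (open row2); precharges=4
Acc 8: bank1 row0 -> MISS (open row0); precharges=5
Acc 9: bank0 row2 -> MISS (open row2); precharges=6
Acc 10: bank0 row0 -> MISS (open row0); precharges=7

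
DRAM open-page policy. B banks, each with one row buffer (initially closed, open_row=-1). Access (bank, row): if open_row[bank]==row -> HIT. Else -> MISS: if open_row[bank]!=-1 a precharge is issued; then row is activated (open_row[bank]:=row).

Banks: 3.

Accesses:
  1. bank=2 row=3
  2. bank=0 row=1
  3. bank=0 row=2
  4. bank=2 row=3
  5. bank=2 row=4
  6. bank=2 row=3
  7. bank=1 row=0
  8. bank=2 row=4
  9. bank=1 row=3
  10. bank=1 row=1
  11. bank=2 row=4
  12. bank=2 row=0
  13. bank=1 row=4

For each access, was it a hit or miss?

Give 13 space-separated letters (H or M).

Answer: M M M H M M M M M M H M M

Derivation:
Acc 1: bank2 row3 -> MISS (open row3); precharges=0
Acc 2: bank0 row1 -> MISS (open row1); precharges=0
Acc 3: bank0 row2 -> MISS (open row2); precharges=1
Acc 4: bank2 row3 -> HIT
Acc 5: bank2 row4 -> MISS (open row4); precharges=2
Acc 6: bank2 row3 -> MISS (open row3); precharges=3
Acc 7: bank1 row0 -> MISS (open row0); precharges=3
Acc 8: bank2 row4 -> MISS (open row4); precharges=4
Acc 9: bank1 row3 -> MISS (open row3); precharges=5
Acc 10: bank1 row1 -> MISS (open row1); precharges=6
Acc 11: bank2 row4 -> HIT
Acc 12: bank2 row0 -> MISS (open row0); precharges=7
Acc 13: bank1 row4 -> MISS (open row4); precharges=8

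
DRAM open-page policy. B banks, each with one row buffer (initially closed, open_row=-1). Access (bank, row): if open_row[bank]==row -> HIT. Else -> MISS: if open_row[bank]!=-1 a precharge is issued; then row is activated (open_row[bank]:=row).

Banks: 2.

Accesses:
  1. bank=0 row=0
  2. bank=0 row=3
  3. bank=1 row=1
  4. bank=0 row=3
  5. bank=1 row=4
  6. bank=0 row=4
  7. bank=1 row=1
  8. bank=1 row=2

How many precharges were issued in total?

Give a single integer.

Answer: 5

Derivation:
Acc 1: bank0 row0 -> MISS (open row0); precharges=0
Acc 2: bank0 row3 -> MISS (open row3); precharges=1
Acc 3: bank1 row1 -> MISS (open row1); precharges=1
Acc 4: bank0 row3 -> HIT
Acc 5: bank1 row4 -> MISS (open row4); precharges=2
Acc 6: bank0 row4 -> MISS (open row4); precharges=3
Acc 7: bank1 row1 -> MISS (open row1); precharges=4
Acc 8: bank1 row2 -> MISS (open row2); precharges=5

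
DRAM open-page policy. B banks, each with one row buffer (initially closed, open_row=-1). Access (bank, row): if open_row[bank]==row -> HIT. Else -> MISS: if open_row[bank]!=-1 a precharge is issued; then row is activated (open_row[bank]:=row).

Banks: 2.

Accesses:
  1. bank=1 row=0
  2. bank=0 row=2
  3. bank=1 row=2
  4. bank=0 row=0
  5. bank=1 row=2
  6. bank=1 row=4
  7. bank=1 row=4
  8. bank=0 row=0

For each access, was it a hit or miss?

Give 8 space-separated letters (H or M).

Acc 1: bank1 row0 -> MISS (open row0); precharges=0
Acc 2: bank0 row2 -> MISS (open row2); precharges=0
Acc 3: bank1 row2 -> MISS (open row2); precharges=1
Acc 4: bank0 row0 -> MISS (open row0); precharges=2
Acc 5: bank1 row2 -> HIT
Acc 6: bank1 row4 -> MISS (open row4); precharges=3
Acc 7: bank1 row4 -> HIT
Acc 8: bank0 row0 -> HIT

Answer: M M M M H M H H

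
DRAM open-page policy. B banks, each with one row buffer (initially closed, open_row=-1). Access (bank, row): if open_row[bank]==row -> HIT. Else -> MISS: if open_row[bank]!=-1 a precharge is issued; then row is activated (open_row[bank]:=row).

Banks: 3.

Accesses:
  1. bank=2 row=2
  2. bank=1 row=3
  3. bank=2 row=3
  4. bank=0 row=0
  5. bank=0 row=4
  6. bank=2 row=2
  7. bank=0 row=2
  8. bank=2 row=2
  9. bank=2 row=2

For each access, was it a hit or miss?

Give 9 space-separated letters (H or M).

Answer: M M M M M M M H H

Derivation:
Acc 1: bank2 row2 -> MISS (open row2); precharges=0
Acc 2: bank1 row3 -> MISS (open row3); precharges=0
Acc 3: bank2 row3 -> MISS (open row3); precharges=1
Acc 4: bank0 row0 -> MISS (open row0); precharges=1
Acc 5: bank0 row4 -> MISS (open row4); precharges=2
Acc 6: bank2 row2 -> MISS (open row2); precharges=3
Acc 7: bank0 row2 -> MISS (open row2); precharges=4
Acc 8: bank2 row2 -> HIT
Acc 9: bank2 row2 -> HIT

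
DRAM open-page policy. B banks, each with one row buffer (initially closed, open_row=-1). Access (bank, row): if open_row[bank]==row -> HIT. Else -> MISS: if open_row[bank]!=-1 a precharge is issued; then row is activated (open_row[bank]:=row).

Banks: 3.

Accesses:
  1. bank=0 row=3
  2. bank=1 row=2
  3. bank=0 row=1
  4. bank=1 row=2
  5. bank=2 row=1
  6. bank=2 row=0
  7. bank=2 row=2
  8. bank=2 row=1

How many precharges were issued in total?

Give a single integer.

Answer: 4

Derivation:
Acc 1: bank0 row3 -> MISS (open row3); precharges=0
Acc 2: bank1 row2 -> MISS (open row2); precharges=0
Acc 3: bank0 row1 -> MISS (open row1); precharges=1
Acc 4: bank1 row2 -> HIT
Acc 5: bank2 row1 -> MISS (open row1); precharges=1
Acc 6: bank2 row0 -> MISS (open row0); precharges=2
Acc 7: bank2 row2 -> MISS (open row2); precharges=3
Acc 8: bank2 row1 -> MISS (open row1); precharges=4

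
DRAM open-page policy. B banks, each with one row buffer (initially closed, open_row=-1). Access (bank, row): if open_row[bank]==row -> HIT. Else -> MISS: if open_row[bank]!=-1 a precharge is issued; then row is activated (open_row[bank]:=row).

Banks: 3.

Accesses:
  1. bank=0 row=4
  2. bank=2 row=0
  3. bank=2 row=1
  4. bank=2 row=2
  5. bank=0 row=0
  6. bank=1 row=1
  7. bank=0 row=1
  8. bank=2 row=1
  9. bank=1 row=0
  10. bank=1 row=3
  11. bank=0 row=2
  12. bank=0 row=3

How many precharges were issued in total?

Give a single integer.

Answer: 9

Derivation:
Acc 1: bank0 row4 -> MISS (open row4); precharges=0
Acc 2: bank2 row0 -> MISS (open row0); precharges=0
Acc 3: bank2 row1 -> MISS (open row1); precharges=1
Acc 4: bank2 row2 -> MISS (open row2); precharges=2
Acc 5: bank0 row0 -> MISS (open row0); precharges=3
Acc 6: bank1 row1 -> MISS (open row1); precharges=3
Acc 7: bank0 row1 -> MISS (open row1); precharges=4
Acc 8: bank2 row1 -> MISS (open row1); precharges=5
Acc 9: bank1 row0 -> MISS (open row0); precharges=6
Acc 10: bank1 row3 -> MISS (open row3); precharges=7
Acc 11: bank0 row2 -> MISS (open row2); precharges=8
Acc 12: bank0 row3 -> MISS (open row3); precharges=9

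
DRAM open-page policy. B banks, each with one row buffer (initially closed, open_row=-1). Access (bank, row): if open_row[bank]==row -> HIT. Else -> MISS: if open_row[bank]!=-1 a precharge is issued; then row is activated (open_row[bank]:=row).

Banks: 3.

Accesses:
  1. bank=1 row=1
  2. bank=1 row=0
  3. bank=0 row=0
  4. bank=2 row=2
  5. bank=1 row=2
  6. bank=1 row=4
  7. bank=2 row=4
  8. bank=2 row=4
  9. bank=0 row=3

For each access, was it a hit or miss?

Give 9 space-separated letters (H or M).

Acc 1: bank1 row1 -> MISS (open row1); precharges=0
Acc 2: bank1 row0 -> MISS (open row0); precharges=1
Acc 3: bank0 row0 -> MISS (open row0); precharges=1
Acc 4: bank2 row2 -> MISS (open row2); precharges=1
Acc 5: bank1 row2 -> MISS (open row2); precharges=2
Acc 6: bank1 row4 -> MISS (open row4); precharges=3
Acc 7: bank2 row4 -> MISS (open row4); precharges=4
Acc 8: bank2 row4 -> HIT
Acc 9: bank0 row3 -> MISS (open row3); precharges=5

Answer: M M M M M M M H M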